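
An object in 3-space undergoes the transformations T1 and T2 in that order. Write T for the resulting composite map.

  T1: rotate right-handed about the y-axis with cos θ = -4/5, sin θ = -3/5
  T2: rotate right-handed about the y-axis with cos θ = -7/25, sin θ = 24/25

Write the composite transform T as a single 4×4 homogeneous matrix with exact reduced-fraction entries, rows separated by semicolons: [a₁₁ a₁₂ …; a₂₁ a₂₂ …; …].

T1 = [-4/5 0 -3/5 0; 0 1 0 0; 3/5 0 -4/5 0; 0 0 0 1]
T2·T1 = [4/5 0 -3/5 0; 0 1 0 0; 3/5 0 4/5 0; 0 0 0 1]

T = [4/5 0 -3/5 0; 0 1 0 0; 3/5 0 4/5 0; 0 0 0 1]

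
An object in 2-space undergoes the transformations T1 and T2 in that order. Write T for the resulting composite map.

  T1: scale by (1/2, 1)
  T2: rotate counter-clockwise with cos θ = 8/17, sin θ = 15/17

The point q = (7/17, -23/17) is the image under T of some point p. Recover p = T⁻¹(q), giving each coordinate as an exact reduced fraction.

T1 = [1/2 0 0; 0 1 0; 0 0 1]
T2·T1 = [4/17 -15/17 0; 15/34 8/17 0; 0 0 1]
det M = 1/2; M⁻¹ = [16/17 30/17 0; -15/17 8/17 0; 0 0 1]
M⁻¹ · (7/17, -23/17)ᵀ = (-2, -1)ᵀ

p = (-2, -1)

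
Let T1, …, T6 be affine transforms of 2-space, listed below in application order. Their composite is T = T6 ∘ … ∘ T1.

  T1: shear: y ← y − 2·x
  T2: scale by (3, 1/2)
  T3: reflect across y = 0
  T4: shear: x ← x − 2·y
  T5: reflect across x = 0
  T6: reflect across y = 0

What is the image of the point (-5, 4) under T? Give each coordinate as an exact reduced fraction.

T1 shear: y ← y − 2·x: (-5, 4) → (-5, 14)
T2 scale by (3, 1/2): (-5, 14) → (-15, 7)
T3 reflect across y = 0: (-15, 7) → (-15, -7)
T4 shear: x ← x − 2·y: (-15, -7) → (-1, -7)
T5 reflect across x = 0: (-1, -7) → (1, -7)
T6 reflect across y = 0: (1, -7) → (1, 7)

T(p) = (1, 7)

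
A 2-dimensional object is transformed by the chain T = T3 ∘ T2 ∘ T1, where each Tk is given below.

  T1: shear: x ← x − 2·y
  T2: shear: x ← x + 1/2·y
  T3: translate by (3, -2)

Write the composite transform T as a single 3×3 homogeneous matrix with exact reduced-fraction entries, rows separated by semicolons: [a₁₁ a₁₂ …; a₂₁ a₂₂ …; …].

T = [1 -3/2 3; 0 1 -2; 0 0 1]

T1 = [1 -2 0; 0 1 0; 0 0 1]
T2·T1 = [1 -3/2 0; 0 1 0; 0 0 1]
T3·…·T1 = [1 -3/2 3; 0 1 -2; 0 0 1]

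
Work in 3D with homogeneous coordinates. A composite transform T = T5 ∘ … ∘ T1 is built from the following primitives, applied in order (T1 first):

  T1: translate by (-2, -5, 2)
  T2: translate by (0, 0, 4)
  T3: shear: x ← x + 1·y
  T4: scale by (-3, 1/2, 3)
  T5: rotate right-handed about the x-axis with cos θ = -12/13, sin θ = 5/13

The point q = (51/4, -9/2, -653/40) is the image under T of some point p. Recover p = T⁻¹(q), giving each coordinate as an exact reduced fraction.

T1 = [1 0 0 -2; 0 1 0 -5; 0 0 1 2; 0 0 0 1]
T2·T1 = [1 0 0 -2; 0 1 0 -5; 0 0 1 6; 0 0 0 1]
T3·…·T1 = [1 1 0 -7; 0 1 0 -5; 0 0 1 6; 0 0 0 1]
T4·…·T1 = [-3 -3 0 21; 0 1/2 0 -5/2; 0 0 3 18; 0 0 0 1]
T5·…·T1 = [-3 -3 0 21; 0 -6/13 -15/13 -60/13; 0 5/26 -36/13 -457/26; 0 0 0 1]
det M = -9/2; M⁻¹ = [-1/3 24/13 -10/13 2; 0 -24/13 10/13 5; 0 -5/39 -4/13 -6; 0 0 0 1]
M⁻¹ · (51/4, -9/2, -653/40)ᵀ = (2, 3/4, -2/5)ᵀ

p = (2, 3/4, -2/5)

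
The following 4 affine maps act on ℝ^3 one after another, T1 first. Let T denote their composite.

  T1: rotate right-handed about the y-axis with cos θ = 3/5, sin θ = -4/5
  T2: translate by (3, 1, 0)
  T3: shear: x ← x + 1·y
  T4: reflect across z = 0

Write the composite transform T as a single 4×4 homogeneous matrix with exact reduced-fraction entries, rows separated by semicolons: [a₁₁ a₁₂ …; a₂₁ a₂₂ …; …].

T1 = [3/5 0 -4/5 0; 0 1 0 0; 4/5 0 3/5 0; 0 0 0 1]
T2·T1 = [3/5 0 -4/5 3; 0 1 0 1; 4/5 0 3/5 0; 0 0 0 1]
T3·…·T1 = [3/5 1 -4/5 4; 0 1 0 1; 4/5 0 3/5 0; 0 0 0 1]
T4·…·T1 = [3/5 1 -4/5 4; 0 1 0 1; -4/5 0 -3/5 0; 0 0 0 1]

T = [3/5 1 -4/5 4; 0 1 0 1; -4/5 0 -3/5 0; 0 0 0 1]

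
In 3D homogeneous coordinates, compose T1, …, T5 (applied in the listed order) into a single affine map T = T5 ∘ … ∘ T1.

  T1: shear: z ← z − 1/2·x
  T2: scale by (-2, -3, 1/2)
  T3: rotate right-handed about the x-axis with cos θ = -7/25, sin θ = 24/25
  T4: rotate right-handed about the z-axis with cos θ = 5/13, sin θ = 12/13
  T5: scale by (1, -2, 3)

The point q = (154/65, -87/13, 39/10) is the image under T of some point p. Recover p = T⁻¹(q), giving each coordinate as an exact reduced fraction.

p = (-2, -1/2, 0)

T1 = [1 0 0 0; 0 1 0 0; -1/2 0 1 0; 0 0 0 1]
T2·T1 = [-2 0 0 0; 0 -3 0 0; -1/4 0 1/2 0; 0 0 0 1]
T3·…·T1 = [-2 0 0 0; 6/25 21/25 -12/25 0; 7/100 -72/25 -7/50 0; 0 0 0 1]
T4·…·T1 = [-322/325 -252/325 144/325 0; -114/65 21/65 -12/65 0; 7/100 -72/25 -7/50 0; 0 0 0 1]
T5·…·T1 = [-322/325 -252/325 144/325 0; 228/65 -42/65 24/65 0; 21/100 -216/25 -21/50 0; 0 0 0 1]
det M = -18; M⁻¹ = [-5/26 3/13 0 0; -28/325 -7/390 -8/75 0; 2179/1300 63/130 -14/75 0; 0 0 0 1]
M⁻¹ · (154/65, -87/13, 39/10)ᵀ = (-2, -1/2, 0)ᵀ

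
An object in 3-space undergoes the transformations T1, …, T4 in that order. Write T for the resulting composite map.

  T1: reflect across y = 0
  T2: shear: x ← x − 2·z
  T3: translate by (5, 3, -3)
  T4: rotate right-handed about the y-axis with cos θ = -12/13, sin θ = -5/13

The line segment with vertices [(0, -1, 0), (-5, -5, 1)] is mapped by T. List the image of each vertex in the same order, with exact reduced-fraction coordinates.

image vertices: (-45/13, 4, 61/13), (34/13, 8, 14/13)

T1 reflect across y = 0: (0, -1, 0) → (0, 1, 0); (-5, -5, 1) → (-5, 5, 1)
T2 shear: x ← x − 2·z: (0, 1, 0) → (0, 1, 0); (-5, 5, 1) → (-7, 5, 1)
T3 translate by (5, 3, -3): (0, 1, 0) → (5, 4, -3); (-7, 5, 1) → (-2, 8, -2)
T4 rotate right-handed about the y-axis with cos θ = -12/13, sin θ = -5/13: (5, 4, -3) → (-45/13, 4, 61/13); (-2, 8, -2) → (34/13, 8, 14/13)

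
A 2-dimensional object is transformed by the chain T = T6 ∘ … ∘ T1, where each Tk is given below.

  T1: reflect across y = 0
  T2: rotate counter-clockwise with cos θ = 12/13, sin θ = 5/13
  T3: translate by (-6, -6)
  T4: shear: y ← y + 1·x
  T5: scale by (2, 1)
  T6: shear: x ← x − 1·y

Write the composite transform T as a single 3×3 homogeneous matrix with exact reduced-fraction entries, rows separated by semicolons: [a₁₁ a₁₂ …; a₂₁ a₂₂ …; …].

T1 = [1 0 0; 0 -1 0; 0 0 1]
T2·T1 = [12/13 5/13 0; 5/13 -12/13 0; 0 0 1]
T3·…·T1 = [12/13 5/13 -6; 5/13 -12/13 -6; 0 0 1]
T4·…·T1 = [12/13 5/13 -6; 17/13 -7/13 -12; 0 0 1]
T5·…·T1 = [24/13 10/13 -12; 17/13 -7/13 -12; 0 0 1]
T6·…·T1 = [7/13 17/13 0; 17/13 -7/13 -12; 0 0 1]

T = [7/13 17/13 0; 17/13 -7/13 -12; 0 0 1]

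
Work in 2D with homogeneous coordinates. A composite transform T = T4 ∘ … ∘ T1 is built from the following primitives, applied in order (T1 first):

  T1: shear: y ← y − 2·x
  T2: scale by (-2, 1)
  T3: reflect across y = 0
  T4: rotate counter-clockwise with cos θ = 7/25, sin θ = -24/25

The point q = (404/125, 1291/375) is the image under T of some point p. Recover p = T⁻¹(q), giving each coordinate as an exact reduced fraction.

T1 = [1 0 0; -2 1 0; 0 0 1]
T2·T1 = [-2 0 0; -2 1 0; 0 0 1]
T3·…·T1 = [-2 0 0; 2 -1 0; 0 0 1]
T4·…·T1 = [34/25 -24/25 0; 62/25 -7/25 0; 0 0 1]
det M = 2; M⁻¹ = [-7/50 12/25 0; -31/25 17/25 0; 0 0 1]
M⁻¹ · (404/125, 1291/375)ᵀ = (6/5, -5/3)ᵀ

p = (6/5, -5/3)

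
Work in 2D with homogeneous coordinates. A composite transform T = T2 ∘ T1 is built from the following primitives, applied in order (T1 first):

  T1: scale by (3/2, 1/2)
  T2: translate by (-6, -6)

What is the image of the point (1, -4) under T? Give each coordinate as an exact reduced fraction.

T1 scale by (3/2, 1/2): (1, -4) → (3/2, -2)
T2 translate by (-6, -6): (3/2, -2) → (-9/2, -8)

T(p) = (-9/2, -8)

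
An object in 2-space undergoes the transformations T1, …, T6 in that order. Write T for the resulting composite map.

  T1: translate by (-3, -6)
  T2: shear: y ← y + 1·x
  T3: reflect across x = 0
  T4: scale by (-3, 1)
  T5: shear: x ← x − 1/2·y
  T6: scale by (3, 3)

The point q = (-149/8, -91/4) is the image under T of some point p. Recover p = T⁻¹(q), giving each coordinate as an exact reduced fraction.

p = (-1/3, 7/4)

T1 = [1 0 -3; 0 1 -6; 0 0 1]
T2·T1 = [1 0 -3; 1 1 -9; 0 0 1]
T3·…·T1 = [-1 0 3; 1 1 -9; 0 0 1]
T4·…·T1 = [3 0 -9; 1 1 -9; 0 0 1]
T5·…·T1 = [5/2 -1/2 -9/2; 1 1 -9; 0 0 1]
T6·…·T1 = [15/2 -3/2 -27/2; 3 3 -27; 0 0 1]
det M = 27; M⁻¹ = [1/9 1/18 3; -1/9 5/18 6; 0 0 1]
M⁻¹ · (-149/8, -91/4)ᵀ = (-1/3, 7/4)ᵀ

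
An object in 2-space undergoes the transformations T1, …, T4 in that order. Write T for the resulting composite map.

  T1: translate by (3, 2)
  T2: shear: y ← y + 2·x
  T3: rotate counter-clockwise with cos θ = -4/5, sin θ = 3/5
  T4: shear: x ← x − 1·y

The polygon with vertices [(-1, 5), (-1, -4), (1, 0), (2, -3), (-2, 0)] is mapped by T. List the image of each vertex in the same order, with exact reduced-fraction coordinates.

image vertices: (-3/5, -38/5), (-12/5, -2/5), (-18/5, -28/5), (-26/5, -21/5), (-3/5, -13/5)

T1 translate by (3, 2): (-1, 5) → (2, 7); (-1, -4) → (2, -2); (1, 0) → (4, 2); (2, -3) → (5, -1); (-2, 0) → (1, 2)
T2 shear: y ← y + 2·x: (2, 7) → (2, 11); (2, -2) → (2, 2); (4, 2) → (4, 10); (5, -1) → (5, 9); (1, 2) → (1, 4)
T3 rotate counter-clockwise with cos θ = -4/5, sin θ = 3/5: (2, 11) → (-41/5, -38/5); (2, 2) → (-14/5, -2/5); (4, 10) → (-46/5, -28/5); (5, 9) → (-47/5, -21/5); (1, 4) → (-16/5, -13/5)
T4 shear: x ← x − 1·y: (-41/5, -38/5) → (-3/5, -38/5); (-14/5, -2/5) → (-12/5, -2/5); (-46/5, -28/5) → (-18/5, -28/5); (-47/5, -21/5) → (-26/5, -21/5); (-16/5, -13/5) → (-3/5, -13/5)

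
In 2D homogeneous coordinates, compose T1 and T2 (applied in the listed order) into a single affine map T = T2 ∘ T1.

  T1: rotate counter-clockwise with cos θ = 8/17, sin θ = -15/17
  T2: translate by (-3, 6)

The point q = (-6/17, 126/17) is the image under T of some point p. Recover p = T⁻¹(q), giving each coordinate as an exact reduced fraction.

T1 = [8/17 15/17 0; -15/17 8/17 0; 0 0 1]
T2·T1 = [8/17 15/17 -3; -15/17 8/17 6; 0 0 1]
det M = 1; M⁻¹ = [8/17 -15/17 114/17; 15/17 8/17 -3/17; 0 0 1]
M⁻¹ · (-6/17, 126/17)ᵀ = (0, 3)ᵀ

p = (0, 3)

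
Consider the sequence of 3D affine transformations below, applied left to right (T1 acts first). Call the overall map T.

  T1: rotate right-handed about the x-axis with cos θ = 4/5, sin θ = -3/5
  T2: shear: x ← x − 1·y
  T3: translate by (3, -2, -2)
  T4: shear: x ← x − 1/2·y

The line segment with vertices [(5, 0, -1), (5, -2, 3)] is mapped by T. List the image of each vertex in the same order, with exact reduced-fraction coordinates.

image vertices: (99/10, -13/5, -14/5), (87/10, -9/5, 8/5)

T1 rotate right-handed about the x-axis with cos θ = 4/5, sin θ = -3/5: (5, 0, -1) → (5, -3/5, -4/5); (5, -2, 3) → (5, 1/5, 18/5)
T2 shear: x ← x − 1·y: (5, -3/5, -4/5) → (28/5, -3/5, -4/5); (5, 1/5, 18/5) → (24/5, 1/5, 18/5)
T3 translate by (3, -2, -2): (28/5, -3/5, -4/5) → (43/5, -13/5, -14/5); (24/5, 1/5, 18/5) → (39/5, -9/5, 8/5)
T4 shear: x ← x − 1/2·y: (43/5, -13/5, -14/5) → (99/10, -13/5, -14/5); (39/5, -9/5, 8/5) → (87/10, -9/5, 8/5)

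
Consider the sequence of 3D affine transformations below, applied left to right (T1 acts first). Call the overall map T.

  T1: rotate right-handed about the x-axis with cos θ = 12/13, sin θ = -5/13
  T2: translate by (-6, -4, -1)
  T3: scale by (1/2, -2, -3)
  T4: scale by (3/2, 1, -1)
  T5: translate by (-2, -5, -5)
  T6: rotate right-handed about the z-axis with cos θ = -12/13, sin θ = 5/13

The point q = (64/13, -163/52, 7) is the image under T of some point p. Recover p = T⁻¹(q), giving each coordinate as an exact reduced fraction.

p = (1, -1, 5)

T1 = [1 0 0 0; 0 12/13 5/13 0; 0 -5/13 12/13 0; 0 0 0 1]
T2·T1 = [1 0 0 -6; 0 12/13 5/13 -4; 0 -5/13 12/13 -1; 0 0 0 1]
T3·…·T1 = [1/2 0 0 -3; 0 -24/13 -10/13 8; 0 15/13 -36/13 3; 0 0 0 1]
T4·…·T1 = [3/4 0 0 -9/2; 0 -24/13 -10/13 8; 0 -15/13 36/13 -3; 0 0 0 1]
T5·…·T1 = [3/4 0 0 -13/2; 0 -24/13 -10/13 3; 0 -15/13 36/13 -8; 0 0 0 1]
T6·…·T1 = [-9/13 120/169 50/169 63/13; 15/52 288/169 120/169 -137/26; 0 -15/13 36/13 -8; 0 0 0 1]
det M = -9/2; M⁻¹ = [-16/13 20/39 0 26/3; 30/169 72/169 -5/39 14/39; 25/338 30/169 4/13 79/26; 0 0 0 1]
M⁻¹ · (64/13, -163/52, 7)ᵀ = (1, -1, 5)ᵀ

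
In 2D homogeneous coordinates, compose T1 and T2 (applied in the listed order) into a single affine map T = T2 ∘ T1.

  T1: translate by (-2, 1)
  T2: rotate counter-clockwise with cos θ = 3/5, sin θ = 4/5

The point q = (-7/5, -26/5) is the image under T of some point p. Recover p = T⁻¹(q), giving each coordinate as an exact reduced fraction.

T1 = [1 0 -2; 0 1 1; 0 0 1]
T2·T1 = [3/5 -4/5 -2; 4/5 3/5 -1; 0 0 1]
det M = 1; M⁻¹ = [3/5 4/5 2; -4/5 3/5 -1; 0 0 1]
M⁻¹ · (-7/5, -26/5)ᵀ = (-3, -3)ᵀ

p = (-3, -3)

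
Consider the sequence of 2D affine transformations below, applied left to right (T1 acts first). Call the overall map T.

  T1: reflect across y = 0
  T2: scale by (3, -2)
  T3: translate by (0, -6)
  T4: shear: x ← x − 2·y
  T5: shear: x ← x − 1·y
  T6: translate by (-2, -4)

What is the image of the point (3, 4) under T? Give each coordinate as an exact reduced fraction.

T1 reflect across y = 0: (3, 4) → (3, -4)
T2 scale by (3, -2): (3, -4) → (9, 8)
T3 translate by (0, -6): (9, 8) → (9, 2)
T4 shear: x ← x − 2·y: (9, 2) → (5, 2)
T5 shear: x ← x − 1·y: (5, 2) → (3, 2)
T6 translate by (-2, -4): (3, 2) → (1, -2)

T(p) = (1, -2)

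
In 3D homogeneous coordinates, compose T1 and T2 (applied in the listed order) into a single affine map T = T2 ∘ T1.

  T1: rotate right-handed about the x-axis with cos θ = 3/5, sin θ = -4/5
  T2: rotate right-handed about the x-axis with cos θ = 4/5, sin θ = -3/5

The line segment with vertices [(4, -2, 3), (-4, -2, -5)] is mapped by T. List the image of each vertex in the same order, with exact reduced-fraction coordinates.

image vertices: (4, 3, 2), (-4, -5, 2)

T1 rotate right-handed about the x-axis with cos θ = 3/5, sin θ = -4/5: (4, -2, 3) → (4, 6/5, 17/5); (-4, -2, -5) → (-4, -26/5, -7/5)
T2 rotate right-handed about the x-axis with cos θ = 4/5, sin θ = -3/5: (4, 6/5, 17/5) → (4, 3, 2); (-4, -26/5, -7/5) → (-4, -5, 2)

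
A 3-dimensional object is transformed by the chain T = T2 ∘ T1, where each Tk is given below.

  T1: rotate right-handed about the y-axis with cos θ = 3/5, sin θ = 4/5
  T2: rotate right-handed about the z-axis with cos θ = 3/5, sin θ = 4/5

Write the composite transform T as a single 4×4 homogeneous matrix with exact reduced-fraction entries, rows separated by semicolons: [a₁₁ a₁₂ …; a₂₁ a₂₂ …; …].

T = [9/25 -4/5 12/25 0; 12/25 3/5 16/25 0; -4/5 0 3/5 0; 0 0 0 1]

T1 = [3/5 0 4/5 0; 0 1 0 0; -4/5 0 3/5 0; 0 0 0 1]
T2·T1 = [9/25 -4/5 12/25 0; 12/25 3/5 16/25 0; -4/5 0 3/5 0; 0 0 0 1]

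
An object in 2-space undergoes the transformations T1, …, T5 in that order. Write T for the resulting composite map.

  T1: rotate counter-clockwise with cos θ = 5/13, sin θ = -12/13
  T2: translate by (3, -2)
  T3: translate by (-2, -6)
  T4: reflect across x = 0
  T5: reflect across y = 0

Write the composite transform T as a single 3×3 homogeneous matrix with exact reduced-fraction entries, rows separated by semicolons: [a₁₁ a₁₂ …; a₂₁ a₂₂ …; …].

T = [-5/13 -12/13 -1; 12/13 -5/13 8; 0 0 1]

T1 = [5/13 12/13 0; -12/13 5/13 0; 0 0 1]
T2·T1 = [5/13 12/13 3; -12/13 5/13 -2; 0 0 1]
T3·…·T1 = [5/13 12/13 1; -12/13 5/13 -8; 0 0 1]
T4·…·T1 = [-5/13 -12/13 -1; -12/13 5/13 -8; 0 0 1]
T5·…·T1 = [-5/13 -12/13 -1; 12/13 -5/13 8; 0 0 1]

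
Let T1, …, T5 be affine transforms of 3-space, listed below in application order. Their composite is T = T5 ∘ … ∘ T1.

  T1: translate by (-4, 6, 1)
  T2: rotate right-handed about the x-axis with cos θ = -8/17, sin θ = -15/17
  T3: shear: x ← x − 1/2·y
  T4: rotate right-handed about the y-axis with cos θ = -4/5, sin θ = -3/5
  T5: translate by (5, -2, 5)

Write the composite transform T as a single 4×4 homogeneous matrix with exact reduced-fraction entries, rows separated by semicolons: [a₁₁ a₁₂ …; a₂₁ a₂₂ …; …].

T1 = [1 0 0 -4; 0 1 0 6; 0 0 1 1; 0 0 0 1]
T2·T1 = [1 0 0 -4; 0 -8/17 15/17 -33/17; 0 -15/17 -8/17 -98/17; 0 0 0 1]
T3·…·T1 = [1 4/17 -15/34 -103/34; 0 -8/17 15/17 -33/17; 0 -15/17 -8/17 -98/17; 0 0 0 1]
T4·…·T1 = [-4/5 29/85 54/85 100/17; 0 -8/17 15/17 -33/17; 3/5 72/85 19/170 95/34; 0 0 0 1]
T5·…·T1 = [-4/5 29/85 54/85 185/17; 0 -8/17 15/17 -67/17; 3/5 72/85 19/170 265/34; 0 0 0 1]

T = [-4/5 29/85 54/85 185/17; 0 -8/17 15/17 -67/17; 3/5 72/85 19/170 265/34; 0 0 0 1]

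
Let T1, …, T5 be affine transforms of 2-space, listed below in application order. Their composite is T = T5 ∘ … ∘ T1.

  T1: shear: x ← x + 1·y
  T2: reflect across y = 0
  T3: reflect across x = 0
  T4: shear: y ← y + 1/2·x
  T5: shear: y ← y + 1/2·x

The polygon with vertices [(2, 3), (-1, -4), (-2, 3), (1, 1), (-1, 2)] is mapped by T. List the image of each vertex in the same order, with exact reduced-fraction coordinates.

T1 shear: x ← x + 1·y: (2, 3) → (5, 3); (-1, -4) → (-5, -4); (-2, 3) → (1, 3); (1, 1) → (2, 1); (-1, 2) → (1, 2)
T2 reflect across y = 0: (5, 3) → (5, -3); (-5, -4) → (-5, 4); (1, 3) → (1, -3); (2, 1) → (2, -1); (1, 2) → (1, -2)
T3 reflect across x = 0: (5, -3) → (-5, -3); (-5, 4) → (5, 4); (1, -3) → (-1, -3); (2, -1) → (-2, -1); (1, -2) → (-1, -2)
T4 shear: y ← y + 1/2·x: (-5, -3) → (-5, -11/2); (5, 4) → (5, 13/2); (-1, -3) → (-1, -7/2); (-2, -1) → (-2, -2); (-1, -2) → (-1, -5/2)
T5 shear: y ← y + 1/2·x: (-5, -11/2) → (-5, -8); (5, 13/2) → (5, 9); (-1, -7/2) → (-1, -4); (-2, -2) → (-2, -3); (-1, -5/2) → (-1, -3)

image vertices: (-5, -8), (5, 9), (-1, -4), (-2, -3), (-1, -3)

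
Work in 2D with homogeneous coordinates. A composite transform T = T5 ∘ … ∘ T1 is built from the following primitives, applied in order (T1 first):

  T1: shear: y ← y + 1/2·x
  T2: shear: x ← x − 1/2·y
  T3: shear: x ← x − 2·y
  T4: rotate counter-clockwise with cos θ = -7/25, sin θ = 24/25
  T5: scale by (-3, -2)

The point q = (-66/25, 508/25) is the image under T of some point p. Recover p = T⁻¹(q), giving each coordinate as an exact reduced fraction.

p = (-5, 9/2)

T1 = [1 0 0; 1/2 1 0; 0 0 1]
T2·T1 = [3/4 -1/2 0; 1/2 1 0; 0 0 1]
T3·…·T1 = [-1/4 -5/2 0; 1/2 1 0; 0 0 1]
T4·…·T1 = [-41/100 -13/50 0; -19/50 -67/25 0; 0 0 1]
T5·…·T1 = [123/100 39/50 0; 19/25 134/25 0; 0 0 1]
det M = 6; M⁻¹ = [67/75 -13/100 0; -19/150 41/200 0; 0 0 1]
M⁻¹ · (-66/25, 508/25)ᵀ = (-5, 9/2)ᵀ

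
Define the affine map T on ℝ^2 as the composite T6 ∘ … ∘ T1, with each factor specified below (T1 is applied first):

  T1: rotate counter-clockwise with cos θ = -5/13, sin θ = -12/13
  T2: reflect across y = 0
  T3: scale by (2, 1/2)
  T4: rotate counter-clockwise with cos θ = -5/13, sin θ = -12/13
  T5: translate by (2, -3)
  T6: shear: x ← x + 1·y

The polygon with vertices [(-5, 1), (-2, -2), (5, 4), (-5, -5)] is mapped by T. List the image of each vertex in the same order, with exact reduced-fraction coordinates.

image vertices: (-3239/338, -2515/338), (188/169, -86/169), (-671/169, -1259/169), (1447/338, 1091/338)

T1 rotate counter-clockwise with cos θ = -5/13, sin θ = -12/13: (-5, 1) → (37/13, 55/13); (-2, -2) → (-14/13, 34/13); (5, 4) → (23/13, -80/13); (-5, -5) → (-35/13, 85/13)
T2 reflect across y = 0: (37/13, 55/13) → (37/13, -55/13); (-14/13, 34/13) → (-14/13, -34/13); (23/13, -80/13) → (23/13, 80/13); (-35/13, 85/13) → (-35/13, -85/13)
T3 scale by (2, 1/2): (37/13, -55/13) → (74/13, -55/26); (-14/13, -34/13) → (-28/13, -17/13); (23/13, 80/13) → (46/13, 40/13); (-35/13, -85/13) → (-70/13, -85/26)
T4 rotate counter-clockwise with cos θ = -5/13, sin θ = -12/13: (74/13, -55/26) → (-700/169, -1501/338); (-28/13, -17/13) → (-64/169, 421/169); (46/13, 40/13) → (250/169, -752/169); (-70/13, -85/26) → (-160/169, 2105/338)
T5 translate by (2, -3): (-700/169, -1501/338) → (-362/169, -2515/338); (-64/169, 421/169) → (274/169, -86/169); (250/169, -752/169) → (588/169, -1259/169); (-160/169, 2105/338) → (178/169, 1091/338)
T6 shear: x ← x + 1·y: (-362/169, -2515/338) → (-3239/338, -2515/338); (274/169, -86/169) → (188/169, -86/169); (588/169, -1259/169) → (-671/169, -1259/169); (178/169, 1091/338) → (1447/338, 1091/338)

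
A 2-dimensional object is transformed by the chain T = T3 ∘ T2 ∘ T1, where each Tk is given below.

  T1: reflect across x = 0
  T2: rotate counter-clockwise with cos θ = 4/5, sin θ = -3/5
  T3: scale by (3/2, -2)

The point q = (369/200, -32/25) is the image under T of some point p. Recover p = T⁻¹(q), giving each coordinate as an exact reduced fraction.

p = (-3/5, 5/4)

T1 = [-1 0 0; 0 1 0; 0 0 1]
T2·T1 = [-4/5 3/5 0; 3/5 4/5 0; 0 0 1]
T3·…·T1 = [-6/5 9/10 0; -6/5 -8/5 0; 0 0 1]
det M = 3; M⁻¹ = [-8/15 -3/10 0; 2/5 -2/5 0; 0 0 1]
M⁻¹ · (369/200, -32/25)ᵀ = (-3/5, 5/4)ᵀ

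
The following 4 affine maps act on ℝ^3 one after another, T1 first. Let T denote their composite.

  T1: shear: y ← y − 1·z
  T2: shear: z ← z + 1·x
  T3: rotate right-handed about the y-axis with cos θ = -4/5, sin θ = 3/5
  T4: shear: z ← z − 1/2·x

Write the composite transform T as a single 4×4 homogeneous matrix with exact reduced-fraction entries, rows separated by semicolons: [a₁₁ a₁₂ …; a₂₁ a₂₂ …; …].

T1 = [1 0 0 0; 0 1 -1 0; 0 0 1 0; 0 0 0 1]
T2·T1 = [1 0 0 0; 0 1 -1 0; 1 0 1 0; 0 0 0 1]
T3·…·T1 = [-1/5 0 3/5 0; 0 1 -1 0; -7/5 0 -4/5 0; 0 0 0 1]
T4·…·T1 = [-1/5 0 3/5 0; 0 1 -1 0; -13/10 0 -11/10 0; 0 0 0 1]

T = [-1/5 0 3/5 0; 0 1 -1 0; -13/10 0 -11/10 0; 0 0 0 1]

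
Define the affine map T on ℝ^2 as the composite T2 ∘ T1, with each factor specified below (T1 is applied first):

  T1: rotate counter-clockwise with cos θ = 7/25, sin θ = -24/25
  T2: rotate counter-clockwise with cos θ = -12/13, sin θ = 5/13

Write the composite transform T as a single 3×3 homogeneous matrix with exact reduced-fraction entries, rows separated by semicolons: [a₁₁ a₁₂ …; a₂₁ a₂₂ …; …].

T = [36/325 -323/325 0; 323/325 36/325 0; 0 0 1]

T1 = [7/25 24/25 0; -24/25 7/25 0; 0 0 1]
T2·T1 = [36/325 -323/325 0; 323/325 36/325 0; 0 0 1]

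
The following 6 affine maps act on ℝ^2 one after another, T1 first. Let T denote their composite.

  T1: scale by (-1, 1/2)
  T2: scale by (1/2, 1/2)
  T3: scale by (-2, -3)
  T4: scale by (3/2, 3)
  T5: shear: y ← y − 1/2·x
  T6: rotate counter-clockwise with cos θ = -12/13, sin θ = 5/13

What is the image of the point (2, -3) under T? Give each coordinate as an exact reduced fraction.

T(p) = (-249/52, -48/13)

T1 scale by (-1, 1/2): (2, -3) → (-2, -3/2)
T2 scale by (1/2, 1/2): (-2, -3/2) → (-1, -3/4)
T3 scale by (-2, -3): (-1, -3/4) → (2, 9/4)
T4 scale by (3/2, 3): (2, 9/4) → (3, 27/4)
T5 shear: y ← y − 1/2·x: (3, 27/4) → (3, 21/4)
T6 rotate counter-clockwise with cos θ = -12/13, sin θ = 5/13: (3, 21/4) → (-249/52, -48/13)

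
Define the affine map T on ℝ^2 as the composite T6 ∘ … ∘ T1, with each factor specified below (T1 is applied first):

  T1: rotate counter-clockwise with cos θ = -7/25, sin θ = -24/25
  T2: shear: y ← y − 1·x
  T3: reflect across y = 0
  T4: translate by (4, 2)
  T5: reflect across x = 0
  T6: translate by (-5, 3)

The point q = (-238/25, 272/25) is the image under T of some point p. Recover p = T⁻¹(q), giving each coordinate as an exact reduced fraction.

T1 = [-7/25 24/25 0; -24/25 -7/25 0; 0 0 1]
T2·T1 = [-7/25 24/25 0; -17/25 -31/25 0; 0 0 1]
T3·…·T1 = [-7/25 24/25 0; 17/25 31/25 0; 0 0 1]
T4·…·T1 = [-7/25 24/25 4; 17/25 31/25 2; 0 0 1]
T5·…·T1 = [7/25 -24/25 -4; 17/25 31/25 2; 0 0 1]
T6·…·T1 = [7/25 -24/25 -9; 17/25 31/25 5; 0 0 1]
det M = 1; M⁻¹ = [31/25 24/25 159/25; -17/25 7/25 -188/25; 0 0 1]
M⁻¹ · (-238/25, 272/25)ᵀ = (5, 2)ᵀ

p = (5, 2)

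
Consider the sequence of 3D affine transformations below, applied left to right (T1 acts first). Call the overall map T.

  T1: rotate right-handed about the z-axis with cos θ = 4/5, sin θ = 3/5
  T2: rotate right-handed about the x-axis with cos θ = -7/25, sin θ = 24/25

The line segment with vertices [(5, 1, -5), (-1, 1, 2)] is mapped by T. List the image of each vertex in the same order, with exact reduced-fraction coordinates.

image vertices: (17/5, 467/125, 631/125), (-7/5, -247/125, -46/125)

T1 rotate right-handed about the z-axis with cos θ = 4/5, sin θ = 3/5: (5, 1, -5) → (17/5, 19/5, -5); (-1, 1, 2) → (-7/5, 1/5, 2)
T2 rotate right-handed about the x-axis with cos θ = -7/25, sin θ = 24/25: (17/5, 19/5, -5) → (17/5, 467/125, 631/125); (-7/5, 1/5, 2) → (-7/5, -247/125, -46/125)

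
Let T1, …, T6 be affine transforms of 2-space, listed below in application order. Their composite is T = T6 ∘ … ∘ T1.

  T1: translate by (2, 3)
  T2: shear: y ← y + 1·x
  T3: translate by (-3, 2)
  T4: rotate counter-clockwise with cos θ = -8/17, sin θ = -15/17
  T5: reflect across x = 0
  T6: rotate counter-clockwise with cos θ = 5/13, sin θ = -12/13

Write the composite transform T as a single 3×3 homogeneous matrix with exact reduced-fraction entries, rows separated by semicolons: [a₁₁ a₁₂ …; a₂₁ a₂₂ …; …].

T1 = [1 0 2; 0 1 3; 0 0 1]
T2·T1 = [1 0 2; 1 1 5; 0 0 1]
T3·…·T1 = [1 0 -1; 1 1 7; 0 0 1]
T4·…·T1 = [7/17 15/17 113/17; -23/17 -8/17 -41/17; 0 0 1]
T5·…·T1 = [-7/17 -15/17 -113/17; -23/17 -8/17 -41/17; 0 0 1]
T6·…·T1 = [-311/221 -171/221 -1057/221; -31/221 140/221 1151/221; 0 0 1]

T = [-311/221 -171/221 -1057/221; -31/221 140/221 1151/221; 0 0 1]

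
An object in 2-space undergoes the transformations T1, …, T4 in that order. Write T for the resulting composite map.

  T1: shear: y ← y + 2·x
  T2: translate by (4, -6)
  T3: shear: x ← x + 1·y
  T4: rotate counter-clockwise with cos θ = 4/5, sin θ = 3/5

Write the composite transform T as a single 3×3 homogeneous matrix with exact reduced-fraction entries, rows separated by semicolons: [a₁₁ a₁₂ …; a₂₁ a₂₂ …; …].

T = [6/5 1/5 2; 17/5 7/5 -6; 0 0 1]

T1 = [1 0 0; 2 1 0; 0 0 1]
T2·T1 = [1 0 4; 2 1 -6; 0 0 1]
T3·…·T1 = [3 1 -2; 2 1 -6; 0 0 1]
T4·…·T1 = [6/5 1/5 2; 17/5 7/5 -6; 0 0 1]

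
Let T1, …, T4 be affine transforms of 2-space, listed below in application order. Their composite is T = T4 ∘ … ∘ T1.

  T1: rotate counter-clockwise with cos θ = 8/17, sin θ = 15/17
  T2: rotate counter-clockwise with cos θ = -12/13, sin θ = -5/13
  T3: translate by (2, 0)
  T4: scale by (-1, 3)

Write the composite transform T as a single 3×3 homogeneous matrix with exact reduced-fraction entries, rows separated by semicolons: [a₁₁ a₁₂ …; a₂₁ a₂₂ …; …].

T1 = [8/17 -15/17 0; 15/17 8/17 0; 0 0 1]
T2·T1 = [-21/221 220/221 0; -220/221 -21/221 0; 0 0 1]
T3·…·T1 = [-21/221 220/221 2; -220/221 -21/221 0; 0 0 1]
T4·…·T1 = [21/221 -220/221 -2; -660/221 -63/221 0; 0 0 1]

T = [21/221 -220/221 -2; -660/221 -63/221 0; 0 0 1]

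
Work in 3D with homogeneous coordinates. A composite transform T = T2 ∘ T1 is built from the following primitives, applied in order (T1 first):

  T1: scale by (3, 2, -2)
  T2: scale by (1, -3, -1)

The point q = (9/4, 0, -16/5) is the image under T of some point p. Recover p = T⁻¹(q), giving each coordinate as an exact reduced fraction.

p = (3/4, 0, -8/5)

T1 = [3 0 0 0; 0 2 0 0; 0 0 -2 0; 0 0 0 1]
T2·T1 = [3 0 0 0; 0 -6 0 0; 0 0 2 0; 0 0 0 1]
det M = -36; M⁻¹ = [1/3 0 0 0; 0 -1/6 0 0; 0 0 1/2 0; 0 0 0 1]
M⁻¹ · (9/4, 0, -16/5)ᵀ = (3/4, 0, -8/5)ᵀ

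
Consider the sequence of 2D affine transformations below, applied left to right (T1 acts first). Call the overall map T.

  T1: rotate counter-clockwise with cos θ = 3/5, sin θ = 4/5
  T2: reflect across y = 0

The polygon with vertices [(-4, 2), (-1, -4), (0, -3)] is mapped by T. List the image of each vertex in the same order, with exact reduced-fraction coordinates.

image vertices: (-4, 2), (13/5, 16/5), (12/5, 9/5)

T1 rotate counter-clockwise with cos θ = 3/5, sin θ = 4/5: (-4, 2) → (-4, -2); (-1, -4) → (13/5, -16/5); (0, -3) → (12/5, -9/5)
T2 reflect across y = 0: (-4, -2) → (-4, 2); (13/5, -16/5) → (13/5, 16/5); (12/5, -9/5) → (12/5, 9/5)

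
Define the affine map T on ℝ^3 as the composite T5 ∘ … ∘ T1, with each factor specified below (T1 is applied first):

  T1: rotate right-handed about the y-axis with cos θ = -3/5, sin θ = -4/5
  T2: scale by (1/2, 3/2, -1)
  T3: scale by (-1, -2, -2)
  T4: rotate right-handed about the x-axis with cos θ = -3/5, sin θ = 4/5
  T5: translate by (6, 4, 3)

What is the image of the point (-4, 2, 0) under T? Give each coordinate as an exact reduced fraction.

T(p) = (24/5, 318/25, 51/25)

T1 rotate right-handed about the y-axis with cos θ = -3/5, sin θ = -4/5: (-4, 2, 0) → (12/5, 2, -16/5)
T2 scale by (1/2, 3/2, -1): (12/5, 2, -16/5) → (6/5, 3, 16/5)
T3 scale by (-1, -2, -2): (6/5, 3, 16/5) → (-6/5, -6, -32/5)
T4 rotate right-handed about the x-axis with cos θ = -3/5, sin θ = 4/5: (-6/5, -6, -32/5) → (-6/5, 218/25, -24/25)
T5 translate by (6, 4, 3): (-6/5, 218/25, -24/25) → (24/5, 318/25, 51/25)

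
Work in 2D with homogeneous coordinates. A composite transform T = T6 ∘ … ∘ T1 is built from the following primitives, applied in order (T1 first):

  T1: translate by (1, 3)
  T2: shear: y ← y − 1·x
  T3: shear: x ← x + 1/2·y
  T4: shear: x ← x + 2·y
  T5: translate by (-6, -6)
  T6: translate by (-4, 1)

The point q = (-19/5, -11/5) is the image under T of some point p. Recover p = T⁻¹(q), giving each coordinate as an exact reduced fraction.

p = (-9/5, -1)

T1 = [1 0 1; 0 1 3; 0 0 1]
T2·T1 = [1 0 1; -1 1 2; 0 0 1]
T3·…·T1 = [1/2 1/2 2; -1 1 2; 0 0 1]
T4·…·T1 = [-3/2 5/2 6; -1 1 2; 0 0 1]
T5·…·T1 = [-3/2 5/2 0; -1 1 -4; 0 0 1]
T6·…·T1 = [-3/2 5/2 -4; -1 1 -3; 0 0 1]
det M = 1; M⁻¹ = [1 -5/2 -7/2; 1 -3/2 -1/2; 0 0 1]
M⁻¹ · (-19/5, -11/5)ᵀ = (-9/5, -1)ᵀ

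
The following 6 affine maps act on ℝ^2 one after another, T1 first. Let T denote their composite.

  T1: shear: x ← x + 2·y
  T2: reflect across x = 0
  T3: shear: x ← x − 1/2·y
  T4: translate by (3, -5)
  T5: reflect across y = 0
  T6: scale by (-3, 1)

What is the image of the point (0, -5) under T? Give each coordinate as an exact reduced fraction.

T(p) = (-93/2, 10)

T1 shear: x ← x + 2·y: (0, -5) → (-10, -5)
T2 reflect across x = 0: (-10, -5) → (10, -5)
T3 shear: x ← x − 1/2·y: (10, -5) → (25/2, -5)
T4 translate by (3, -5): (25/2, -5) → (31/2, -10)
T5 reflect across y = 0: (31/2, -10) → (31/2, 10)
T6 scale by (-3, 1): (31/2, 10) → (-93/2, 10)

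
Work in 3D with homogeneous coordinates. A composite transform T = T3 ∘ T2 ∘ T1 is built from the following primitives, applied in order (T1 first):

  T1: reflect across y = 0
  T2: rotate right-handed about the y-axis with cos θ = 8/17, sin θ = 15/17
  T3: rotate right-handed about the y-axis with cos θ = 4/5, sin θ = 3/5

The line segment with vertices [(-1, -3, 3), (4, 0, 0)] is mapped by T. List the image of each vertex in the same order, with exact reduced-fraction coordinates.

T1 reflect across y = 0: (-1, -3, 3) → (-1, 3, 3); (4, 0, 0) → (4, 0, 0)
T2 rotate right-handed about the y-axis with cos θ = 8/17, sin θ = 15/17: (-1, 3, 3) → (37/17, 3, 39/17); (4, 0, 0) → (32/17, 0, -60/17)
T3 rotate right-handed about the y-axis with cos θ = 4/5, sin θ = 3/5: (37/17, 3, 39/17) → (53/17, 3, 9/17); (32/17, 0, -60/17) → (-52/85, 0, -336/85)

image vertices: (53/17, 3, 9/17), (-52/85, 0, -336/85)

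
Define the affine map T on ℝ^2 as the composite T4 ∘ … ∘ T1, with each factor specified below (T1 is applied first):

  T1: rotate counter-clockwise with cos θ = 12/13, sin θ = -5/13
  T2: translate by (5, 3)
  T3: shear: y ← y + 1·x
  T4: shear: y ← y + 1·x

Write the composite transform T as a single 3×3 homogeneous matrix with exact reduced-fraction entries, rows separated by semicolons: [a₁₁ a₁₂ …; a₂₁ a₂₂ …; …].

T1 = [12/13 5/13 0; -5/13 12/13 0; 0 0 1]
T2·T1 = [12/13 5/13 5; -5/13 12/13 3; 0 0 1]
T3·…·T1 = [12/13 5/13 5; 7/13 17/13 8; 0 0 1]
T4·…·T1 = [12/13 5/13 5; 19/13 22/13 13; 0 0 1]

T = [12/13 5/13 5; 19/13 22/13 13; 0 0 1]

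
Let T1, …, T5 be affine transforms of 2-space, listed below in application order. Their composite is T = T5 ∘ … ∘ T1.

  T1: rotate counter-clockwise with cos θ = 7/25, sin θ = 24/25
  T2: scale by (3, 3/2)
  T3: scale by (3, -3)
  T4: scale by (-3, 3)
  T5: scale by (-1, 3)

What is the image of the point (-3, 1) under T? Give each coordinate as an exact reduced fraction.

T1 rotate counter-clockwise with cos θ = 7/25, sin θ = 24/25: (-3, 1) → (-9/5, -13/5)
T2 scale by (3, 3/2): (-9/5, -13/5) → (-27/5, -39/10)
T3 scale by (3, -3): (-27/5, -39/10) → (-81/5, 117/10)
T4 scale by (-3, 3): (-81/5, 117/10) → (243/5, 351/10)
T5 scale by (-1, 3): (243/5, 351/10) → (-243/5, 1053/10)

T(p) = (-243/5, 1053/10)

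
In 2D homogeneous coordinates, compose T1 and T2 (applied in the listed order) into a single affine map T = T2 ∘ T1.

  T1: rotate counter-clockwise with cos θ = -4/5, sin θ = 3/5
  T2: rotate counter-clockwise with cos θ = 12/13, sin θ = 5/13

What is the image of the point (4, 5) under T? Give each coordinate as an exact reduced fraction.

T(p) = (-332/65, -251/65)

T1 rotate counter-clockwise with cos θ = -4/5, sin θ = 3/5: (4, 5) → (-31/5, -8/5)
T2 rotate counter-clockwise with cos θ = 12/13, sin θ = 5/13: (-31/5, -8/5) → (-332/65, -251/65)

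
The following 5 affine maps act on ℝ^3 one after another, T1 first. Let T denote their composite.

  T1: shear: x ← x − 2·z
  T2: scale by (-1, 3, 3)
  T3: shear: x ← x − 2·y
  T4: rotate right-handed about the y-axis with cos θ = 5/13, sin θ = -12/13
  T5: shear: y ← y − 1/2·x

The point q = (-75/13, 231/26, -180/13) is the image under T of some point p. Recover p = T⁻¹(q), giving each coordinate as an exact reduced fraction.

T1 = [1 0 -2 0; 0 1 0 0; 0 0 1 0; 0 0 0 1]
T2·T1 = [-1 0 2 0; 0 3 0 0; 0 0 3 0; 0 0 0 1]
T3·…·T1 = [-1 -6 2 0; 0 3 0 0; 0 0 3 0; 0 0 0 1]
T4·…·T1 = [-5/13 -30/13 -2 0; 0 3 0 0; -12/13 -72/13 3 0; 0 0 0 1]
T5·…·T1 = [-5/13 -30/13 -2 0; 5/26 54/13 1 0; -12/13 -72/13 3 0; 0 0 0 1]
det M = -9; M⁻¹ = [-2 -2 -2/3 0; 1/6 1/3 0 0; -4/13 0 5/39 0; 0 0 0 1]
M⁻¹ · (-75/13, 231/26, -180/13)ᵀ = (3, 2, 0)ᵀ

p = (3, 2, 0)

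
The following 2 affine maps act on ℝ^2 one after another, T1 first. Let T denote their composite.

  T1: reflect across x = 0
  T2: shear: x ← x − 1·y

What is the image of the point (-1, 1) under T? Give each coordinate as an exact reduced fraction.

T1 reflect across x = 0: (-1, 1) → (1, 1)
T2 shear: x ← x − 1·y: (1, 1) → (0, 1)

T(p) = (0, 1)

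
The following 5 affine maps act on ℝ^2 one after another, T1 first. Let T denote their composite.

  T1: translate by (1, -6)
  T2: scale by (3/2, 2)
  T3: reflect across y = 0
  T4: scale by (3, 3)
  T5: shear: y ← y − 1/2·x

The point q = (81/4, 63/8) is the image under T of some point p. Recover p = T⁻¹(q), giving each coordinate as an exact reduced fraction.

T1 = [1 0 1; 0 1 -6; 0 0 1]
T2·T1 = [3/2 0 3/2; 0 2 -12; 0 0 1]
T3·…·T1 = [3/2 0 3/2; 0 -2 12; 0 0 1]
T4·…·T1 = [9/2 0 9/2; 0 -6 36; 0 0 1]
T5·…·T1 = [9/2 0 9/2; -9/4 -6 135/4; 0 0 1]
det M = -27; M⁻¹ = [2/9 0 -1; -1/12 -1/6 6; 0 0 1]
M⁻¹ · (81/4, 63/8)ᵀ = (7/2, 3)ᵀ

p = (7/2, 3)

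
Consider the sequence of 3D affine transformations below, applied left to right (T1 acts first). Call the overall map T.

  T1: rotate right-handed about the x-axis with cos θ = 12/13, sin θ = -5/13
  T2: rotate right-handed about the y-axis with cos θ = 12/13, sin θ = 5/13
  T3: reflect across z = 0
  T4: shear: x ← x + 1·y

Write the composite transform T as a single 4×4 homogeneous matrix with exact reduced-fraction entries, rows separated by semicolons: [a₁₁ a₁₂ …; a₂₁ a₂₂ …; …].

T = [12/13 131/169 125/169 0; 0 12/13 5/13 0; 5/13 60/169 -144/169 0; 0 0 0 1]

T1 = [1 0 0 0; 0 12/13 5/13 0; 0 -5/13 12/13 0; 0 0 0 1]
T2·T1 = [12/13 -25/169 60/169 0; 0 12/13 5/13 0; -5/13 -60/169 144/169 0; 0 0 0 1]
T3·…·T1 = [12/13 -25/169 60/169 0; 0 12/13 5/13 0; 5/13 60/169 -144/169 0; 0 0 0 1]
T4·…·T1 = [12/13 131/169 125/169 0; 0 12/13 5/13 0; 5/13 60/169 -144/169 0; 0 0 0 1]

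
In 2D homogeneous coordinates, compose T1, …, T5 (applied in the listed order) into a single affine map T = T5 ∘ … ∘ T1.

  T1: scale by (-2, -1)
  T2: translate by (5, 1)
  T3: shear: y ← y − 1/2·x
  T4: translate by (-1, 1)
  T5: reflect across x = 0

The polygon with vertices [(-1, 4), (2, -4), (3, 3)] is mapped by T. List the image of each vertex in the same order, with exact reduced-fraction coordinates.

image vertices: (-6, -11/2), (0, 11/2), (2, -1/2)

T1 scale by (-2, -1): (-1, 4) → (2, -4); (2, -4) → (-4, 4); (3, 3) → (-6, -3)
T2 translate by (5, 1): (2, -4) → (7, -3); (-4, 4) → (1, 5); (-6, -3) → (-1, -2)
T3 shear: y ← y − 1/2·x: (7, -3) → (7, -13/2); (1, 5) → (1, 9/2); (-1, -2) → (-1, -3/2)
T4 translate by (-1, 1): (7, -13/2) → (6, -11/2); (1, 9/2) → (0, 11/2); (-1, -3/2) → (-2, -1/2)
T5 reflect across x = 0: (6, -11/2) → (-6, -11/2); (0, 11/2) → (0, 11/2); (-2, -1/2) → (2, -1/2)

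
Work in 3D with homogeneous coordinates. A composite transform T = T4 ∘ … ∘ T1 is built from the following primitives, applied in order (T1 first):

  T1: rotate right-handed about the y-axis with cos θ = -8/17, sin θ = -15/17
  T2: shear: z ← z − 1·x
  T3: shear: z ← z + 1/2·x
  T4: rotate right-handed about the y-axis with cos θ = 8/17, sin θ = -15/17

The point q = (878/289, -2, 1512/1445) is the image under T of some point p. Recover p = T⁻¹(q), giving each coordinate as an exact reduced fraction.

p = (-2, -2, -8/5)

T1 = [-8/17 0 -15/17 0; 0 1 0 0; 15/17 0 -8/17 0; 0 0 0 1]
T2·T1 = [-8/17 0 -15/17 0; 0 1 0 0; 23/17 0 7/17 0; 0 0 0 1]
T3·…·T1 = [-8/17 0 -15/17 0; 0 1 0 0; 19/17 0 -1/34 0; 0 0 0 1]
T4·…·T1 = [-349/289 0 -225/578 0; 0 1 0 0; 32/289 0 -229/289 0; 0 0 0 1]
det M = 1; M⁻¹ = [-229/289 0 225/578 0; 0 1 0 0; -32/289 0 -349/289 0; 0 0 0 1]
M⁻¹ · (878/289, -2, 1512/1445)ᵀ = (-2, -2, -8/5)ᵀ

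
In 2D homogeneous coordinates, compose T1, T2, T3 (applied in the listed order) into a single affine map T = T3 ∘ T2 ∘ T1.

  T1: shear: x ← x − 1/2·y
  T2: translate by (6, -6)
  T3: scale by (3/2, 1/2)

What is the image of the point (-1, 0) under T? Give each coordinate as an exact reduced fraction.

T1 shear: x ← x − 1/2·y: (-1, 0) → (-1, 0)
T2 translate by (6, -6): (-1, 0) → (5, -6)
T3 scale by (3/2, 1/2): (5, -6) → (15/2, -3)

T(p) = (15/2, -3)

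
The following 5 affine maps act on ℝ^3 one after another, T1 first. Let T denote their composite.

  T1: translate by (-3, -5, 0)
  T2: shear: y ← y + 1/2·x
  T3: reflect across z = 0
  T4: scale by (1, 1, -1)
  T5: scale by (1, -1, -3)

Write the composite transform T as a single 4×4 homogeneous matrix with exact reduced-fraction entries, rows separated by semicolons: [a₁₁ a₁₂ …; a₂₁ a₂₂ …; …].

T1 = [1 0 0 -3; 0 1 0 -5; 0 0 1 0; 0 0 0 1]
T2·T1 = [1 0 0 -3; 1/2 1 0 -13/2; 0 0 1 0; 0 0 0 1]
T3·…·T1 = [1 0 0 -3; 1/2 1 0 -13/2; 0 0 -1 0; 0 0 0 1]
T4·…·T1 = [1 0 0 -3; 1/2 1 0 -13/2; 0 0 1 0; 0 0 0 1]
T5·…·T1 = [1 0 0 -3; -1/2 -1 0 13/2; 0 0 -3 0; 0 0 0 1]

T = [1 0 0 -3; -1/2 -1 0 13/2; 0 0 -3 0; 0 0 0 1]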